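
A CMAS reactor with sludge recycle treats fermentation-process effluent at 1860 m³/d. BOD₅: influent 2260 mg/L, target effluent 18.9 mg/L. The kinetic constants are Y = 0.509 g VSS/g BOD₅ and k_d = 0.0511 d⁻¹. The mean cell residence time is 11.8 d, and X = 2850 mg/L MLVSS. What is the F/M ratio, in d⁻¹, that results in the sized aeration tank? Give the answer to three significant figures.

F/M ≈ 0.269 d⁻¹

Steady-state biomass mass balance: V·X·(1 + k_d·θ_c) = Y·Q·(S₀ − S)·θ_c, so V = 0.509 × 1860 × (2260 − 18.9) × 11.8 / [2850 × (1 + 0.0511 × 11.8)] = 2.5×10^7 / 4568 = 5480 m³.
F/M = Q·S₀ / (V·X) = 1860 × 2260 / (5480 × 2850) = 0.2691 g BOD₅·(g VSS·d)⁻¹.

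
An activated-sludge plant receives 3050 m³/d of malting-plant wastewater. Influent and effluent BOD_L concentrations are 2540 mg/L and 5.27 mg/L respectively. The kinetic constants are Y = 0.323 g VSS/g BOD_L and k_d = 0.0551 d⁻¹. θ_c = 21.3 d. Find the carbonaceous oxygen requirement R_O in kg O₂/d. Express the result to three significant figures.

Y_obs = Y / (1 + k_d θ_c) = 0.323 / (1 + 0.0551 × 21.3) = 0.323 / 2.174 = 0.1486.
ΔS = 2540 − 5.27 = 2535 mg/L, so the substrate removal rate is 3050 × 2535/1000 = 7731 kg BOD_L/d.
Biomass synthesised: P_X = Y_obs × 7731 = 1149 kg VSS/d.
R_O = Q·(S₀ − S) − 1.42·P_X = 7731 − 1.42 × 1149 = 6100 kg O₂/d.

R_O ≈ 6100 kg O₂/d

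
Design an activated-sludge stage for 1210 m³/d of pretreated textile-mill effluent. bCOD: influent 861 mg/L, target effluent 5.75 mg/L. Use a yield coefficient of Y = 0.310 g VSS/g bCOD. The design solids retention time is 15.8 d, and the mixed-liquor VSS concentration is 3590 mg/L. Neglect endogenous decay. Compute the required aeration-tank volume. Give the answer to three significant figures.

With k_d = 0 the design equation reduces to V = Y Q (S₀−S) θ_c / X = 0.310 × 1210 × (861 − 5.75) × 15.8 / 3590 = 1412 m³.

V ≈ 1410 m³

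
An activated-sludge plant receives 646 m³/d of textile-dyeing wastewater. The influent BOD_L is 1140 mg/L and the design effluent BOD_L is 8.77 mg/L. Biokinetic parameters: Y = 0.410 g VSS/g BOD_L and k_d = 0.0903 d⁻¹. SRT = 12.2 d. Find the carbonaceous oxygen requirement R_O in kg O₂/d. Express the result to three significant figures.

R_O ≈ 528 kg O₂/d

Correct the yield for decay: Y_obs = Y/(1 + k_d θ_c) = 0.410 / (1 + 0.0903 × 12.2) = 0.410 / 2.102 = 0.1951.
Mass of BOD_L removed per day: Q(S₀ − S) = 646 × 1131 g/m³ = 730.8 kg/d.
Net sludge production P_X = 0.1951 × 730.8 = 142.6 kg VSS/d.
R_O = Q·(S₀ − S) − 1.42·P_X = 730.8 − 1.42 × 142.6 = 528.3 kg O₂/d.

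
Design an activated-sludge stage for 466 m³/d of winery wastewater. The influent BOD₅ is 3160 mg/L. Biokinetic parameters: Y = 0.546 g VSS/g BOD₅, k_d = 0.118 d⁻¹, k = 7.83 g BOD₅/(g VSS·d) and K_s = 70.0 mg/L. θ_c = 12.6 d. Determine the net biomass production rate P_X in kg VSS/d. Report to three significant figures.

Effluent substrate depends only on kinetics and SRT: S = K_s(1 + k_d θ_c) / [θ_c(Yk − k_d) − 1] = 70.0 × (1 + 0.118 × 12.6) / [12.6 × (0.546 × 7.83 − 0.118) − 1] = 174.1 / 51.38 = 3.388 mg/L.
The observed yield is Y_obs = Y/(1 + k_d·θ_c) = 0.546 / (1 + 0.118 × 12.6) = 0.546 / 2.487 = 0.2196 g VSS per g BOD₅ removed.
Q·(S₀ − S) = 466 × (3160 − 3.39) × 10⁻³ = 1471 kg/d removed.
P_X = Y_obs · Q(S₀ − S) = 0.2196 × 1471 = 323.0 kg VSS/d.

P_X ≈ 323 kg VSS/d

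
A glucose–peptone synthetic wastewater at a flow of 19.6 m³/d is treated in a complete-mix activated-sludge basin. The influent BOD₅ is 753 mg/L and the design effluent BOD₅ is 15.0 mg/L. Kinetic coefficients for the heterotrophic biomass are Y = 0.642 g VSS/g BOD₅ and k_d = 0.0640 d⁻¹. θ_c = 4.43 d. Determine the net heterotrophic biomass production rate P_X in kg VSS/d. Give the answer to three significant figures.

P_X ≈ 7.24 kg VSS/d

Correct the yield for decay: Y_obs = Y/(1 + k_d θ_c) = 0.642 / (1 + 0.0640 × 4.43) = 0.642 / 1.284 = 0.5002.
Substrate removed = Q·(S₀ − S) = 19.6 m³/d × (753 − 15.0) g/m³ = 1.45×10^4 g/d = 14.46 kg/d.
Net biomass production P_X = Y_obs × Q·(S₀ − S) = 0.5002 × 14.46 = 7.235 kg VSS/d.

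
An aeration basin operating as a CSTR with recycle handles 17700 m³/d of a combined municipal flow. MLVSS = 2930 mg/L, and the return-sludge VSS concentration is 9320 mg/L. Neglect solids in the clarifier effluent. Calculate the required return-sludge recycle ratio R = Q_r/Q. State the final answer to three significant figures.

R ≈ 0.459

Solids balance on the clarifier gives (1+R)X = R·X_r, so R = X/(X_r − X) = 2930 / (9320 − 2930) = 0.4585.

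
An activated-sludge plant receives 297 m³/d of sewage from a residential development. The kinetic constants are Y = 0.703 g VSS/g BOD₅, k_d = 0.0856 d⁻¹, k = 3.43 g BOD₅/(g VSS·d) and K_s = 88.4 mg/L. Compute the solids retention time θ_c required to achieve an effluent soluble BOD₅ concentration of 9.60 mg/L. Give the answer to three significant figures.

θ_c ≈ 6.64 d

At the target effluent, Y k S/(K_s+S) = 0.703×3.43×9.60/98.00 = 0.2362 d⁻¹.
Then 1/θ_c = μ − k_d = 0.2362 − 0.0856 = 0.1506 d⁻¹, giving θ_c = 6.640 d.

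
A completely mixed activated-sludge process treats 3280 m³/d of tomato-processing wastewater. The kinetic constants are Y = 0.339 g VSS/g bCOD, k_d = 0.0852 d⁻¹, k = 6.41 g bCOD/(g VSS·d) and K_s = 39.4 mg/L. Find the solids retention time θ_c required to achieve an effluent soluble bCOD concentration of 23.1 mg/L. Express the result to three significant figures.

From 1/θ_c = Y·k·S/(K_s + S) − k_d: Y·k·S/(K_s+S) = 0.339 × 6.41 × 23.1 / (39.4 + 23.1) = 0.8031 d⁻¹.
θ_c = 1/(μ − k_d) = 1/(0.8031 − 0.0852) = 1/0.7179 = 1.393 d.

θ_c ≈ 1.39 d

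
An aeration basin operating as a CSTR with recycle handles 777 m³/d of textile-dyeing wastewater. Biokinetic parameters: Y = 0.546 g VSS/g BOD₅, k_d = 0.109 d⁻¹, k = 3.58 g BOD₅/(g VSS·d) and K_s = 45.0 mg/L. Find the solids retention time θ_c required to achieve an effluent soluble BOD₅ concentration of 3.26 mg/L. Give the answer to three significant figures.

θ_c ≈ 43.4 d

Specific growth rate at S = 3.26 mg/L: μ = YkS/(K_s+S) = 0.546·3.58·3.26/(45.0+3.26) = 0.1320 d⁻¹.
1/θ_c = 0.1320 − 0.109 = 0.02304 d⁻¹, so θ_c = 43.40 d.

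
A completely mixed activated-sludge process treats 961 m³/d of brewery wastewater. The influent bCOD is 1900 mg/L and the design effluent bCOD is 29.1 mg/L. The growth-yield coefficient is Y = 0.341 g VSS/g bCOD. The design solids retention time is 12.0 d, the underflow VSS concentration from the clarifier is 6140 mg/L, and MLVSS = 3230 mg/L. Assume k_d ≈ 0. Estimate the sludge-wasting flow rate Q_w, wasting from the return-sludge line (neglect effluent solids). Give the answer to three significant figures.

With k_d = 0 the design equation reduces to V = Y Q (S₀−S) θ_c / X = 0.341 × 961 × (1900 − 29.1) × 12.0 / 3230 = 2278 m³.
Wasting from the return line (neglecting effluent solids): Q_w = V·X / (θ_c·X_r) = 2278 × 3230 / (12.0 × 6140) = 99.85 m³/d.

Q_w ≈ 99.9 m³/d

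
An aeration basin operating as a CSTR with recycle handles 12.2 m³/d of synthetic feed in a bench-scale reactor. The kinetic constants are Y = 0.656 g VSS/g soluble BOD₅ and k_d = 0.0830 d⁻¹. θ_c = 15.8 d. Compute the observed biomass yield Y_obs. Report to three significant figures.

Correct the yield for decay: Y_obs = Y/(1 + k_d θ_c) = 0.656 / (1 + 0.0830 × 15.8) = 0.656 / 2.311 = 0.2838.

Y_obs ≈ 0.284 g VSS/g soluble BOD₅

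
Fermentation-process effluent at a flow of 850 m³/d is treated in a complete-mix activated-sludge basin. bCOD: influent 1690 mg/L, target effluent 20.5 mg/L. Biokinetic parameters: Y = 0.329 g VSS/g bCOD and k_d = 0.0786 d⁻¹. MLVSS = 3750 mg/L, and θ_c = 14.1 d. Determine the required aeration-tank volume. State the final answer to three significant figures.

Rearranging the biomass balance for a CMAS with decay, V = Y·Q·ΔS·θ_c / [X·(1+k_d θ_c)] = 0.329 × 850 × (1690 − 20.5) × 14.1 / [3750 × (1 + 0.0786 × 14.1)] = 6.58×10^6 / 7906 = 832.7 m³.

V ≈ 833 m³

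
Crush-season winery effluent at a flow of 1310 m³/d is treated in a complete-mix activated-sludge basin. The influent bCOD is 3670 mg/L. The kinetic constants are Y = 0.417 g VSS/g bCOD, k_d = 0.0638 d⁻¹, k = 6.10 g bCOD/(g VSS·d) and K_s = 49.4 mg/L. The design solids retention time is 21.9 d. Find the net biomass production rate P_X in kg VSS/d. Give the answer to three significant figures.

P_X ≈ 836 kg VSS/d

Effluent substrate depends only on kinetics and SRT: S = K_s(1 + k_d θ_c) / [θ_c(Yk − k_d) − 1] = 49.4 × (1 + 0.0638 × 21.9) / [21.9 × (0.417 × 6.10 − 0.0638) − 1] = 118.4 / 53.31 = 2.221 mg/L.
Observed yield with endogenous decay: Y_obs = Y / (1 + k_d·θ_c) = 0.417 / (1 + 0.0638 × 21.9) = 0.417 / 2.397 = 0.1740 g VSS/g bCOD.
Substrate removed = Q·(S₀ − S) = 1310 m³/d × (3670 − 2.22) g/m³ = 4.8×10^6 g/d = 4805 kg/d.
So the net sludge growth is P_X = 0.1740 × 4805 = 835.8 kg VSS/d.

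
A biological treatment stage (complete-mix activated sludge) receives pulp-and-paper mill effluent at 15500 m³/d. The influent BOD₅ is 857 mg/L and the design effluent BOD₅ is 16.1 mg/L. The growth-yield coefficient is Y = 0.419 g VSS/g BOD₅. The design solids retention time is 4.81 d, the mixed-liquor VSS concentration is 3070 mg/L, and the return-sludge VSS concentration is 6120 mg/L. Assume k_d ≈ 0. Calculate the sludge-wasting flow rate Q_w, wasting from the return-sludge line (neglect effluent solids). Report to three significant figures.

Q_w ≈ 892 m³/d

With k_d = 0 the design equation reduces to V = Y Q (S₀−S) θ_c / X = 0.419 × 15500 × (857 − 16.1) × 4.81 / 3070 = 8557 m³.
θ_c = V·X/(Q_w·X_r) when wasting from the recycle, so Q_w = V·X/(θ_c·X_r) = 8557 × 3070 / (4.81 × 6120) = 892.4 m³/d.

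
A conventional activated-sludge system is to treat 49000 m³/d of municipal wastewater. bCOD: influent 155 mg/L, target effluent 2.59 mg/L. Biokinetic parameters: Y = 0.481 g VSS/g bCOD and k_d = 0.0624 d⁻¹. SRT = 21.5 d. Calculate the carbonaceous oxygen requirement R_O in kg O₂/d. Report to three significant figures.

Observed yield with endogenous decay: Y_obs = Y / (1 + k_d·θ_c) = 0.481 / (1 + 0.0624 × 21.5) = 0.481 / 2.342 = 0.2054 g VSS/g bCOD.
Substrate removed = Q·(S₀ − S) = 49000 m³/d × (155 − 2.59) g/m³ = 7.47×10^6 g/d = 7468 kg/d.
Net sludge production P_X = 0.2054 × 7468 = 1534 kg VSS/d.
R_O = Q·ΔS − 1.42 P_X = 7468 − 2178 = 5290 kg O₂/d.

R_O ≈ 5290 kg O₂/d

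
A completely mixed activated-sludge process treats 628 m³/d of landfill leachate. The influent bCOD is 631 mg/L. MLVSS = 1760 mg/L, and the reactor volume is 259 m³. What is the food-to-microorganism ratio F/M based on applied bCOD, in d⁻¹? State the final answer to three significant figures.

F/M ≈ 0.869 d⁻¹

F/M = applied load / biomass = Q·S₀/(V·X) = 628 × 631 / (259.0 × 1760) = 0.8693 d⁻¹.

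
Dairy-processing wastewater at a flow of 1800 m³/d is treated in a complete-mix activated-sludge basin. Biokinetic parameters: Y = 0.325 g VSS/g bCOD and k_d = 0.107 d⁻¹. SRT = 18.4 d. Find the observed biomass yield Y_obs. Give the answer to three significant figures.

Y_obs ≈ 0.109 g VSS/g bCOD

The observed yield is Y_obs = Y/(1 + k_d·θ_c) = 0.325 / (1 + 0.107 × 18.4) = 0.325 / 2.969 = 0.1095 g VSS per g bCOD removed.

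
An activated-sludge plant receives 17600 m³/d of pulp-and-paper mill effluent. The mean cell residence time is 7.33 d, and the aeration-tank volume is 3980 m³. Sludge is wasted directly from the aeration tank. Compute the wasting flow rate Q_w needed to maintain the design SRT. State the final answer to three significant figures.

Q_w ≈ 543 m³/d

Wasting from the aeration tank: Q_w = V / θ_c = 3980 / 7.33 = 543.0 m³/d.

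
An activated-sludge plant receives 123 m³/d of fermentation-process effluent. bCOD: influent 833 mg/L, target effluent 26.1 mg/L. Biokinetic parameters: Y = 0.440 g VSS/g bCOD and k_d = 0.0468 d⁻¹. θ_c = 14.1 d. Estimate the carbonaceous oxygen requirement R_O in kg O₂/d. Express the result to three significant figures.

Correct the yield for decay: Y_obs = Y/(1 + k_d θ_c) = 0.440 / (1 + 0.0468 × 14.1) = 0.440 / 1.660 = 0.2651.
Substrate removed = Q·(S₀ − S) = 123 m³/d × (833 − 26.1) g/m³ = 9.92×10^4 g/d = 99.25 kg/d.
Net sludge production P_X = 0.2651 × 99.25 = 26.31 kg VSS/d.
R_O = Q·(S₀ − S) − 1.42·P_X = 99.25 − 1.42 × 26.31 = 61.89 kg O₂/d.

R_O ≈ 61.9 kg O₂/d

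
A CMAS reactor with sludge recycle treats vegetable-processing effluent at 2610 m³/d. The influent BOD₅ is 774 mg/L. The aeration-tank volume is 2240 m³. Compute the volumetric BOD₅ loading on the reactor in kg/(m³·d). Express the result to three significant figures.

L_v ≈ 0.902 kg BOD₅/(m³·d)

Applied BOD₅ load per unit volume = Q·S₀/V = (2610 × 774/1000)/2240 = 0.9018 kg BOD₅·m⁻³·d⁻¹.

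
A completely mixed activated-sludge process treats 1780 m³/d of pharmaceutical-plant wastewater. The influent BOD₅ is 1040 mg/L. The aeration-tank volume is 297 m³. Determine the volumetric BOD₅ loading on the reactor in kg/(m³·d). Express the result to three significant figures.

L_v = Q S₀ / V = 1780 × 1040 × 10⁻³ / 297.0 = 6.233 kg/(m³·d).

L_v ≈ 6.23 kg BOD₅/(m³·d)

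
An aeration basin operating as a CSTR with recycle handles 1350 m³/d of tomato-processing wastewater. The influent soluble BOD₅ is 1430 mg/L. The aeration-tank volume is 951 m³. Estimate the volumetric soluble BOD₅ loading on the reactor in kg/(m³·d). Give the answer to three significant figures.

Volumetric loading L_v = Q·S₀ / V = 1350 × 1430 g/m³ / 951.0 m³ = 2030 g/(m³·d) = 2.030 kg soluble BOD₅/(m³·d).

L_v ≈ 2.03 kg soluble BOD₅/(m³·d)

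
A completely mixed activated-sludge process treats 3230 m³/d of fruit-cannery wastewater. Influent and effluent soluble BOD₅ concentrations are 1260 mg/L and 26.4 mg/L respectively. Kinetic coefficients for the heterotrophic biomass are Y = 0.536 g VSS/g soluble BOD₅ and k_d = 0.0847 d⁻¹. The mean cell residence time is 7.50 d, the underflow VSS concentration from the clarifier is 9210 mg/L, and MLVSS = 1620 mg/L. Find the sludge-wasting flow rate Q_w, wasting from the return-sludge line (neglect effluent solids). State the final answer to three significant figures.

Q_w ≈ 142 m³/d

From the SRT design equation V = Y Q (S₀−S) θ_c / [X (1 + k_d θ_c)] = 0.536 × 3230 × (1260 − 26.4) × 7.50 / [1620 × (1 + 0.0847 × 7.50)] = 1.6×10^7 / 2649 = 6046 m³.
θ_c = V·X/(Q_w·X_r) when wasting from the recycle, so Q_w = V·X/(θ_c·X_r) = 6046 × 1620 / (7.50 × 9210) = 141.8 m³/d.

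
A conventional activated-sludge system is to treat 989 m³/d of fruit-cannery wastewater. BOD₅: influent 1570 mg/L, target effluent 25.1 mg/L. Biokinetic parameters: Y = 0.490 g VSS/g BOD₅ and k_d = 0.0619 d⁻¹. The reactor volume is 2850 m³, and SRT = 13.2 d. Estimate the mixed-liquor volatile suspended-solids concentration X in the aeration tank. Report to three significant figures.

From V·X·(1 + k_d·θ_c) = Y·Q·(S₀ − S)·θ_c: X = 0.490 × 989 × (1570 − 25.1) × 13.2 / [2850 × (1 + 0.0619 × 13.2)] = 1908 mg/L.

X ≈ 1910 mg/L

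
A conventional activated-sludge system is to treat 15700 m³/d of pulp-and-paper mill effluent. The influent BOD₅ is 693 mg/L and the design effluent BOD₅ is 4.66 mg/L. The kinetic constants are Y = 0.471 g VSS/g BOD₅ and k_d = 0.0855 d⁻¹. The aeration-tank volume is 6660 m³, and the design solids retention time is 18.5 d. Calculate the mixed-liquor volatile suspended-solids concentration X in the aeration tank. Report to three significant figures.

Solving the biomass balance for X: X = Y Q (S₀−S) θ_c / [V (1+k_d θ_c)] = 0.471 × 15700 × (693 − 4.66) × 18.5 / [6660 × (1 + 0.0855 × 18.5)] = 5477 mg/L.

X ≈ 5480 mg/L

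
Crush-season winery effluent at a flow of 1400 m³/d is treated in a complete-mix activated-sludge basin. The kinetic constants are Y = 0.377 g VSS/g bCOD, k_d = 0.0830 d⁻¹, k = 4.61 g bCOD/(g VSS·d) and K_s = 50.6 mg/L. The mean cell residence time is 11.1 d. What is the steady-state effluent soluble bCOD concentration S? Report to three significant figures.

For a completely mixed reactor with recycle the Lawrence–McCarty relation gives S = K_s·(1 + k_d·θ_c) / [θ_c·(Y·k − k_d) − 1] = 50.6 × (1 + 0.0830 × 11.1) / [11.1 × (0.377 × 4.61 − 0.0830) − 1] = 97.22 / 17.37 = 5.597 mg/L.

S ≈ 5.60 mg/L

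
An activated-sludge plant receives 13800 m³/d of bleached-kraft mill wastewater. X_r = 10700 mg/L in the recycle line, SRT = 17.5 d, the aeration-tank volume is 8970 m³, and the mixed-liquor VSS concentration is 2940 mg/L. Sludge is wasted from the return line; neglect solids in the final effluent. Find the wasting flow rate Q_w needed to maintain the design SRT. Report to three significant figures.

Q_w ≈ 141 m³/d

Wasting from the return line (neglecting effluent solids): Q_w = V·X / (θ_c·X_r) = 8970 × 2940 / (17.5 × 10700) = 140.8 m³/d.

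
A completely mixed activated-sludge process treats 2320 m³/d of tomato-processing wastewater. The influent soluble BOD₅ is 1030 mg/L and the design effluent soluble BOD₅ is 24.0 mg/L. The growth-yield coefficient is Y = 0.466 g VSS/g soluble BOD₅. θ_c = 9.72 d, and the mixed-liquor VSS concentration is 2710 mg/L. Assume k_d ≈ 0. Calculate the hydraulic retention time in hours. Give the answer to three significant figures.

With k_d = 0 the design equation reduces to V = Y Q (S₀−S) θ_c / X = 0.466 × 2320 × (1030 − 24.0) × 9.72 / 2710 = 3901 m³.
Hydraulic retention time τ = V/Q = 3901 / 2320 = 1.681 d = 40.35 h.

τ ≈ 40.4 h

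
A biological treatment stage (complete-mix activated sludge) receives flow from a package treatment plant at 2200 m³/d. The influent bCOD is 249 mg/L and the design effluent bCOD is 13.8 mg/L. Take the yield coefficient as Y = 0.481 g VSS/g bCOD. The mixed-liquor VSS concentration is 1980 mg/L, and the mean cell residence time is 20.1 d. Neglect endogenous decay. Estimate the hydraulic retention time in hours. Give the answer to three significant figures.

τ ≈ 27.6 h

Biomass mass balance (decay neglected): V·X = Y·Q·(S₀ − S)·θ_c, so V = 0.481 × 2200 × (249 − 13.8) × 20.1 / 1980 = 2527 m³.
τ = V/Q = 2527/2200 = 1.148 d, or 27.56 h.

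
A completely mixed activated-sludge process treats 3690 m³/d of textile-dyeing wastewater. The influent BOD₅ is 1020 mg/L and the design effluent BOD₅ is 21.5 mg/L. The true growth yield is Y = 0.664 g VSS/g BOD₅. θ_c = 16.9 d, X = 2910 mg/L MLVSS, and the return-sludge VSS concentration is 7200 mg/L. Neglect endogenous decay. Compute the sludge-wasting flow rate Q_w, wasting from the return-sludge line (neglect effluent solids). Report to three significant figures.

Q_w ≈ 340 m³/d

V·X = Y·Q·ΔS·θ_c gives V = 0.664 × 3690 × (1020 − 21.5) × 16.9 / 2910 = 14208 m³.
θ_c = V·X/(Q_w·X_r) when wasting from the recycle, so Q_w = V·X/(θ_c·X_r) = 14208 × 2910 / (16.9 × 7200) = 339.8 m³/d.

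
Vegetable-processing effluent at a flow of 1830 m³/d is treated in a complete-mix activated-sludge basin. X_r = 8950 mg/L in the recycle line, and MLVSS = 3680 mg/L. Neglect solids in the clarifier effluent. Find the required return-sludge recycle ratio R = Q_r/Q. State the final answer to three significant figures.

R ≈ 0.698

Solids balance on the clarifier gives (1+R)X = R·X_r, so R = X/(X_r − X) = 3680 / (8950 − 3680) = 0.6983.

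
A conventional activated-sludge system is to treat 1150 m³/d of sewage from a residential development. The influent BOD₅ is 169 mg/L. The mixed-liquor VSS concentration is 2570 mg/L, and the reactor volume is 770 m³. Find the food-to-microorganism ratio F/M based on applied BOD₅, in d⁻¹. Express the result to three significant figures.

Food-to-microorganism ratio F/M = Q S₀ / (V X) = 1150 × 169 / (770.0 × 2570) = 0.09821 d⁻¹.

F/M ≈ 0.0982 d⁻¹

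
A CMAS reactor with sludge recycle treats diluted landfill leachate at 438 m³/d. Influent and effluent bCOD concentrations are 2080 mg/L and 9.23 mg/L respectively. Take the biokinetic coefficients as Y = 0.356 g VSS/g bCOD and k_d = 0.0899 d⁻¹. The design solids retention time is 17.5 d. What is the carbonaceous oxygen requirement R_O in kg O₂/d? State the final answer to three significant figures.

R_O ≈ 729 kg O₂/d

The observed yield is Y_obs = Y/(1 + k_d·θ_c) = 0.356 / (1 + 0.0899 × 17.5) = 0.356 / 2.573 = 0.1383 g VSS per g bCOD removed.
Substrate removed = Q·(S₀ − S) = 438 m³/d × (2080 − 9.23) g/m³ = 9.07×10^5 g/d = 907.0 kg/d.
Biomass synthesised: P_X = Y_obs × 907.0 = 125.5 kg VSS/d.
R_O = Q·ΔS − 1.42 P_X = 907.0 − 178.2 = 728.8 kg O₂/d.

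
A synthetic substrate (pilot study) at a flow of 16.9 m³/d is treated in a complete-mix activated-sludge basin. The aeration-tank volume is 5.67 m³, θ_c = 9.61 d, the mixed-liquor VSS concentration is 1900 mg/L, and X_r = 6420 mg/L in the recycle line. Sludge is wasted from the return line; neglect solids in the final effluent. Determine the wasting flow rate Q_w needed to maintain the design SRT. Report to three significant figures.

Wasting from the return line (neglecting effluent solids): Q_w = V·X / (θ_c·X_r) = 5.670 × 1900 / (9.61 × 6420) = 0.1746 m³/d.

Q_w ≈ 0.175 m³/d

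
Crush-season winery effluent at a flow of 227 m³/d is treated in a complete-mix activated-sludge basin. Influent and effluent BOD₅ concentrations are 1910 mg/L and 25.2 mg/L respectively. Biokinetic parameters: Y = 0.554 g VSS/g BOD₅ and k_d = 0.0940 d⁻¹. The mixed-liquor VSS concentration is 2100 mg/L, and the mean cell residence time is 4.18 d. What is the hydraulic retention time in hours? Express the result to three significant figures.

τ ≈ 35.8 h

Steady-state biomass mass balance: V·X·(1 + k_d·θ_c) = Y·Q·(S₀ − S)·θ_c, so V = 0.554 × 227 × (1910 − 25.2) × 4.18 / [2100 × (1 + 0.0940 × 4.18)] = 9.91×10^5 / 2925 = 338.7 m³.
HRT = V/Q = 338.7 m³ / 227 m³·d⁻¹ = 1.492 d × 24 = 35.81 h.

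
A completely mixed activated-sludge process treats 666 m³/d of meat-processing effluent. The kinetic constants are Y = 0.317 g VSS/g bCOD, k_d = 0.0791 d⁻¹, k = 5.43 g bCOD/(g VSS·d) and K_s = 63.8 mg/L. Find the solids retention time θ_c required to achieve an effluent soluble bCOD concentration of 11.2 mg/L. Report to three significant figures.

From 1/θ_c = Y·k·S/(K_s + S) − k_d: Y·k·S/(K_s+S) = 0.317 × 5.43 × 11.2 / (63.8 + 11.2) = 0.2570 d⁻¹.
1/θ_c = 0.2570 − 0.0791 = 0.1779 d⁻¹, so θ_c = 5.620 d.

θ_c ≈ 5.62 d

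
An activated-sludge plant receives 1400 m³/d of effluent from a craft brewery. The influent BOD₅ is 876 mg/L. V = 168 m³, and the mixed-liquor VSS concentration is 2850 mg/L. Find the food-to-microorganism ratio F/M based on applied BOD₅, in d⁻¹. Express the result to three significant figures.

F/M ≈ 2.56 d⁻¹

F/M = Q·S₀ / (V·X) = 1400 × 876 / (168.0 × 2850) = 2.561 g BOD₅·(g VSS·d)⁻¹.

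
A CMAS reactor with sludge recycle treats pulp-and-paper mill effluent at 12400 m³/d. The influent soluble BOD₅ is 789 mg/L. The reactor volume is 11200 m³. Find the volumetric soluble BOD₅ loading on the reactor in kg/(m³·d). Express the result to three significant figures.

L_v = Q S₀ / V = 12400 × 789 × 10⁻³ / 11200 = 0.8735 kg/(m³·d).

L_v ≈ 0.874 kg soluble BOD₅/(m³·d)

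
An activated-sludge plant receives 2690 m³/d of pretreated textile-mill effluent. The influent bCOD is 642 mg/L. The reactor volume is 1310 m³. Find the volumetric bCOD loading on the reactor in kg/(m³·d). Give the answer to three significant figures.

L_v = Q S₀ / V = 2690 × 642 × 10⁻³ / 1310 = 1.318 kg/(m³·d).

L_v ≈ 1.32 kg bCOD/(m³·d)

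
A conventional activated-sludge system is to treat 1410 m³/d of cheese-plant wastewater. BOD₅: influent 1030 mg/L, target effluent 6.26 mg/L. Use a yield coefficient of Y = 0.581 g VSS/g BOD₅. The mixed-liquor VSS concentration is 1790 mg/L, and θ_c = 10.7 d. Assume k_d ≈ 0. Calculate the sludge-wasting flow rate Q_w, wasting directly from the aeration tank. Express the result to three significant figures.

With k_d = 0 the design equation reduces to V = Y Q (S₀−S) θ_c / X = 0.581 × 1410 × (1030 − 6.26) × 10.7 / 1790 = 5013 m³.
For wasting at MLVSS concentration, Q_w = V/θ_c = 5013/10.7 = 468.5 m³/d.

Q_w ≈ 469 m³/d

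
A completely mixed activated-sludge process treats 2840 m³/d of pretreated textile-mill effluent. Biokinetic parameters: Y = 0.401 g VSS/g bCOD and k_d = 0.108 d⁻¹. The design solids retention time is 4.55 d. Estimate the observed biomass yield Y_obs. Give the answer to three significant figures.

Y_obs ≈ 0.269 g VSS/g bCOD

The observed yield is Y_obs = Y/(1 + k_d·θ_c) = 0.401 / (1 + 0.108 × 4.55) = 0.401 / 1.491 = 0.2689 g VSS per g bCOD removed.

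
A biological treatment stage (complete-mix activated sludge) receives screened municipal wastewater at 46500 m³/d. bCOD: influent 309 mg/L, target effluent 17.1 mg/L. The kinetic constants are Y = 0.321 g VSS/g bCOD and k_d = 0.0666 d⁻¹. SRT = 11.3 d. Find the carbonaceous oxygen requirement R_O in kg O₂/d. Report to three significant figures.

R_O ≈ 10000 kg O₂/d

The observed yield is Y_obs = Y/(1 + k_d·θ_c) = 0.321 / (1 + 0.0666 × 11.3) = 0.321 / 1.753 = 0.1832 g VSS per g bCOD removed.
ΔS = 309 − 17.1 = 291.9 mg/L, so the substrate removal rate is 46500 × 291.9/1000 = 13573 kg bCOD/d.
Net sludge production P_X = 0.1832 × 13573 = 2486 kg VSS/d.
Carbonaceous O₂ demand = substrate oxidised − cell-mass equivalent = 13573 − 1.42 × 2486 = 10043 kg O₂/d.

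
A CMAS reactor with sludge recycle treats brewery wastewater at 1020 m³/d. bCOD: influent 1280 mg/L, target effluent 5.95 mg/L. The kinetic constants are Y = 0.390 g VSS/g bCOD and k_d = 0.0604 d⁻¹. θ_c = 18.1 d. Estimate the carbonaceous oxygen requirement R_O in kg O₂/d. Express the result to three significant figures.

R_O ≈ 956 kg O₂/d

Correct the yield for decay: Y_obs = Y/(1 + k_d θ_c) = 0.390 / (1 + 0.0604 × 18.1) = 0.390 / 2.093 = 0.1863.
Mass of bCOD removed per day: Q(S₀ − S) = 1020 × 1274 g/m³ = 1300 kg/d.
P_X = Y_obs·Q·(S₀ − S) = 0.1863 × 1300 = 242.1 kg VSS/d.
Carbonaceous O₂ demand = substrate oxidised − cell-mass equivalent = 1300 − 1.42 × 242.1 = 955.7 kg O₂/d.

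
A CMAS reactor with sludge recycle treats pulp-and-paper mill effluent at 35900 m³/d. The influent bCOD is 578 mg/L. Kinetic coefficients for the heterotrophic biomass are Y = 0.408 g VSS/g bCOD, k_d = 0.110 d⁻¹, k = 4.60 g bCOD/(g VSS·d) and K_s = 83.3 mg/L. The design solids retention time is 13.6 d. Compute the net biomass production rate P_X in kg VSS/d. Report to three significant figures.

For a completely mixed reactor with recycle the Lawrence–McCarty relation gives S = K_s·(1 + k_d·θ_c) / [θ_c·(Y·k − k_d) − 1] = 83.3 × (1 + 0.110 × 13.6) / [13.6 × (0.408 × 4.60 − 0.110) − 1] = 207.9 / 23.03 = 9.029 mg/L.
Y_obs = Y / (1 + k_d θ_c) = 0.408 / (1 + 0.110 × 13.6) = 0.408 / 2.496 = 0.1635.
Substrate removed = Q·(S₀ − S) = 35900 m³/d × (578 − 9.03) g/m³ = 2.04×10^7 g/d = 20426 kg/d.
P_X = Y_obs · Q(S₀ − S) = 0.1635 × 20426 = 3339 kg VSS/d.

P_X ≈ 3340 kg VSS/d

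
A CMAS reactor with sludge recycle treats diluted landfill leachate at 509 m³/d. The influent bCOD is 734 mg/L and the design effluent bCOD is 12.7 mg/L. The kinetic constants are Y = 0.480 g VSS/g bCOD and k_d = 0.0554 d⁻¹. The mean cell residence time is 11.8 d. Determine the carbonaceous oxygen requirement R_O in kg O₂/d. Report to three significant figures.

R_O ≈ 216 kg O₂/d

Y_obs = Y / (1 + k_d θ_c) = 0.480 / (1 + 0.0554 × 11.8) = 0.480 / 1.654 = 0.2903.
Substrate removed = Q·(S₀ − S) = 509 m³/d × (734 − 12.7) g/m³ = 3.67×10^5 g/d = 367.1 kg/d.
P_X = Y_obs·Q·(S₀ − S) = 0.2903 × 367.1 = 106.6 kg VSS/d.
Carbonaceous O₂ demand = substrate oxidised − cell-mass equivalent = 367.1 − 1.42 × 106.6 = 215.8 kg O₂/d.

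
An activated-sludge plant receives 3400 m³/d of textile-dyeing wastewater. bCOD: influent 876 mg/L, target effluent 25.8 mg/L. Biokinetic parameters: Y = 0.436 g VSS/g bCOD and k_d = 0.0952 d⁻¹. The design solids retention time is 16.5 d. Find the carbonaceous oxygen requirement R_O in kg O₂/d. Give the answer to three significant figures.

Observed yield with endogenous decay: Y_obs = Y / (1 + k_d·θ_c) = 0.436 / (1 + 0.0952 × 16.5) = 0.436 / 2.571 = 0.1696 g VSS/g bCOD.
ΔS = 876 − 25.8 = 850.2 mg/L, so the substrate removal rate is 3400 × 850.2/1000 = 2891 kg bCOD/d.
Biomass synthesised: P_X = Y_obs × 2891 = 490.3 kg VSS/d.
R_O = Q·(S₀ − S) − 1.42·P_X = 2891 − 1.42 × 490.3 = 2195 kg O₂/d.

R_O ≈ 2190 kg O₂/d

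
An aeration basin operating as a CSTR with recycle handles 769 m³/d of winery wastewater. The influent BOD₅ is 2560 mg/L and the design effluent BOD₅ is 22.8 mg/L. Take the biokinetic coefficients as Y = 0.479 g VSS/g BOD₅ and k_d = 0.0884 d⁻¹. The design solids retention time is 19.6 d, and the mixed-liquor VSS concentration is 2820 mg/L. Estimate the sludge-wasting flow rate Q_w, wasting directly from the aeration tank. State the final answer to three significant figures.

Q_w ≈ 121 m³/d

From the SRT design equation V = Y Q (S₀−S) θ_c / [X (1 + k_d θ_c)] = 0.479 × 769 × (2560 − 22.8) × 19.6 / [2820 × (1 + 0.0884 × 19.6)] = 1.83×10^7 / 7706 = 2377 m³.
With mixed-liquor wasting, θ_c = V/Q_w, so Q_w = V/θ_c = 2377/19.6 = 121.3 m³/d.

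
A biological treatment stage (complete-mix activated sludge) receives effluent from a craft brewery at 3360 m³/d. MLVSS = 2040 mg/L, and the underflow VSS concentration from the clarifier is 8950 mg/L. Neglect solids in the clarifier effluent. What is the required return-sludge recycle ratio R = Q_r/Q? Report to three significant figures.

Mass balance around the secondary clarifier (neglecting effluent solids): R = X / (X_r − X) = 2040 / (8950 − 2040) = 0.2952.

R ≈ 0.295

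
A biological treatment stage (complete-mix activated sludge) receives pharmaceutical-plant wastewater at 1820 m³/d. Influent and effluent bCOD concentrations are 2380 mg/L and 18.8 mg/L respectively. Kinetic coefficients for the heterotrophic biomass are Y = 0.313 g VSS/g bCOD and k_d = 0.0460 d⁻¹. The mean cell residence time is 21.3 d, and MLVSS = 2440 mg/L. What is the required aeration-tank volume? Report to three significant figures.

V ≈ 5930 m³

Rearranging the biomass balance for a CMAS with decay, V = Y·Q·ΔS·θ_c / [X·(1+k_d θ_c)] = 0.313 × 1820 × (2380 − 18.8) × 21.3 / [2440 × (1 + 0.0460 × 21.3)] = 2.87×10^7 / 4831 = 5931 m³.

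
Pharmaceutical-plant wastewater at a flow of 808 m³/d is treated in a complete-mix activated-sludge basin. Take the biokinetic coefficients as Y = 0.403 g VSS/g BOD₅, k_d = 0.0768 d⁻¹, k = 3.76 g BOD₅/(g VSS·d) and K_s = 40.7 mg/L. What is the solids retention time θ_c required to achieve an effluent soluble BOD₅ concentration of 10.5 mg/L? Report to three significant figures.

θ_c ≈ 4.27 d

At the target effluent, Y k S/(K_s+S) = 0.403×3.76×10.5/51.20 = 0.3108 d⁻¹.
1/θ_c = 0.3108 − 0.0768 = 0.2340 d⁻¹, so θ_c = 4.274 d.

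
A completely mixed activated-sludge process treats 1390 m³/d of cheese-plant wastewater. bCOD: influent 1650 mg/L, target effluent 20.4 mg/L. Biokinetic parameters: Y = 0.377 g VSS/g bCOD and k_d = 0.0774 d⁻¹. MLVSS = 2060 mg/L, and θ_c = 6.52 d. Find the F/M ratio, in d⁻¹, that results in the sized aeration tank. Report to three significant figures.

F/M ≈ 0.620 d⁻¹

Steady-state biomass mass balance: V·X·(1 + k_d·θ_c) = Y·Q·(S₀ − S)·θ_c, so V = 0.377 × 1390 × (1650 − 20.4) × 6.52 / [2060 × (1 + 0.0774 × 6.52)] = 5.57×10^6 / 3100 = 1796 m³.
F/M = Q·S₀ / (V·X) = 1390 × 1650 / (1796 × 2060) = 0.6198 g bCOD·(g VSS·d)⁻¹.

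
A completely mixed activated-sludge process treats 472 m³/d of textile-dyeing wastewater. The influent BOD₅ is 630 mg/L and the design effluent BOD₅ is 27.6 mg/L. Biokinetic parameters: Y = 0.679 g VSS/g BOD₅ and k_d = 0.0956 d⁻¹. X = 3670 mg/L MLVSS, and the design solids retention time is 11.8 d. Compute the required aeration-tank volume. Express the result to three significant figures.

Steady-state biomass mass balance: V·X·(1 + k_d·θ_c) = Y·Q·(S₀ − S)·θ_c, so V = 0.679 × 472 × (630 − 27.6) × 11.8 / [3670 × (1 + 0.0956 × 11.8)] = 2.28×10^6 / 7810 = 291.7 m³.

V ≈ 292 m³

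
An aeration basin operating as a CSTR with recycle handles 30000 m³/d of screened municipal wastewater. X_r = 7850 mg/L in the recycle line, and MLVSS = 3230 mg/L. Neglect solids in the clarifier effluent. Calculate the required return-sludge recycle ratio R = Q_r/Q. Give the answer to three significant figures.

Mass balance around the secondary clarifier (neglecting effluent solids): R = X / (X_r − X) = 3230 / (7850 − 3230) = 0.6991.

R ≈ 0.699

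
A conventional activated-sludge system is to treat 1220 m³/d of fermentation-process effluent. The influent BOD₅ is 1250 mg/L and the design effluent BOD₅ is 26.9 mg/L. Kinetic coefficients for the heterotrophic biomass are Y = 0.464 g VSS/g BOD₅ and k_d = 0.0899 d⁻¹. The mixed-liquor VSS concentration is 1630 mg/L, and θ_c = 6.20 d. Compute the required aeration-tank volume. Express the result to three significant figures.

V ≈ 1690 m³

Steady-state biomass mass balance: V·X·(1 + k_d·θ_c) = Y·Q·(S₀ − S)·θ_c, so V = 0.464 × 1220 × (1250 − 26.9) × 6.20 / [1630 × (1 + 0.0899 × 6.20)] = 4.29×10^6 / 2539 = 1691 m³.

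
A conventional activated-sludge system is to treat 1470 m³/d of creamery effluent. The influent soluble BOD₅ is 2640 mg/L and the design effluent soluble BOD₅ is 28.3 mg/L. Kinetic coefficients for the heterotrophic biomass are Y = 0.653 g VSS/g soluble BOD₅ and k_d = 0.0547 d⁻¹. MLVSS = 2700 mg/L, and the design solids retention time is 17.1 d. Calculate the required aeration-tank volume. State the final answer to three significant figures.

V ≈ 8200 m³

From the SRT design equation V = Y Q (S₀−S) θ_c / [X (1 + k_d θ_c)] = 0.653 × 1470 × (2640 − 28.3) × 17.1 / [2700 × (1 + 0.0547 × 17.1)] = 4.29×10^7 / 5225 = 8204 m³.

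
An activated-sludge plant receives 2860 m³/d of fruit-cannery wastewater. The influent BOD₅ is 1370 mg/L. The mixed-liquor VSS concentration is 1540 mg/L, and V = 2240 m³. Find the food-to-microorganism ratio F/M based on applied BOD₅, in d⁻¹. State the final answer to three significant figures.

F/M = applied load / biomass = Q·S₀/(V·X) = 2860 × 1370 / (2240 × 1540) = 1.136 d⁻¹.

F/M ≈ 1.14 d⁻¹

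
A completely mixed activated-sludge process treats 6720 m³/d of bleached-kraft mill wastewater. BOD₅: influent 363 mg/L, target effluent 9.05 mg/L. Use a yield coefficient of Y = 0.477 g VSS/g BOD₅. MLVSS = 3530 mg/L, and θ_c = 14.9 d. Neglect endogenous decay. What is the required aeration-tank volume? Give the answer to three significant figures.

V ≈ 4790 m³

V·X = Y·Q·ΔS·θ_c gives V = 0.477 × 6720 × (363 − 9.05) × 14.9 / 3530 = 4789 m³.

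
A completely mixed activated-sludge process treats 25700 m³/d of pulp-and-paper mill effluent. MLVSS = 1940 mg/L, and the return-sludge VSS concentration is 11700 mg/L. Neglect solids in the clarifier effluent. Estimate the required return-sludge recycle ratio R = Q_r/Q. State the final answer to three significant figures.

R ≈ 0.199

Solids balance on the clarifier gives (1+R)X = R·X_r, so R = X/(X_r − X) = 1940 / (11700 − 1940) = 0.1988.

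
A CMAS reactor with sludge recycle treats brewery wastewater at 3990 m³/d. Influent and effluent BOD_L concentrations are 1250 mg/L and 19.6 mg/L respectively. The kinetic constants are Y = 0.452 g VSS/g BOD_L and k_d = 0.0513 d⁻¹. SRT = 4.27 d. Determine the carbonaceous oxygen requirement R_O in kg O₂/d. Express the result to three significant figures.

Correct the yield for decay: Y_obs = Y/(1 + k_d θ_c) = 0.452 / (1 + 0.0513 × 4.27) = 0.452 / 1.219 = 0.3708.
Mass of BOD_L removed per day: Q(S₀ − S) = 3990 × 1230 g/m³ = 4909 kg/d.
Biomass synthesised: P_X = Y_obs × 4909 = 1820 kg VSS/d.
R_O = Q·ΔS − 1.42 P_X = 4909 − 2585 = 2325 kg O₂/d.

R_O ≈ 2320 kg O₂/d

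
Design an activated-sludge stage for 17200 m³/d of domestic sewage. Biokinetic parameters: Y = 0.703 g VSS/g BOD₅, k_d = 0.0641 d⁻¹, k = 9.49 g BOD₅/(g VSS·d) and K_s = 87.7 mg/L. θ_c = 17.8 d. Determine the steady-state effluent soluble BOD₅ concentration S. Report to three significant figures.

S ≈ 1.61 mg/L

Effluent substrate depends only on kinetics and SRT: S = K_s(1 + k_d θ_c) / [θ_c(Yk − k_d) − 1] = 87.7 × (1 + 0.0641 × 17.8) / [17.8 × (0.703 × 9.49 − 0.0641) − 1] = 187.8 / 116.6 = 1.610 mg/L.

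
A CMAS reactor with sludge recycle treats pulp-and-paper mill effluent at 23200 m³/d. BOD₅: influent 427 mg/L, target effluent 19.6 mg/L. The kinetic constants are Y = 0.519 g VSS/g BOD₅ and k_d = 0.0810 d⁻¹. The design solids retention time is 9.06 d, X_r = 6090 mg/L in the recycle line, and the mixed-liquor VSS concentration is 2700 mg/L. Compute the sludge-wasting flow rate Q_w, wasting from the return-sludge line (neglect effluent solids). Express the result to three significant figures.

Q_w ≈ 465 m³/d

From the SRT design equation V = Y Q (S₀−S) θ_c / [X (1 + k_d θ_c)] = 0.519 × 23200 × (427 − 19.6) × 9.06 / [2700 × (1 + 0.0810 × 9.06)] = 4.44×10^7 / 4681 = 9494 m³.
Q_w = (V·X)/(θ_c X_r) = 9494 × 2700 / (9.06 × 6090) = 464.6 m³/d.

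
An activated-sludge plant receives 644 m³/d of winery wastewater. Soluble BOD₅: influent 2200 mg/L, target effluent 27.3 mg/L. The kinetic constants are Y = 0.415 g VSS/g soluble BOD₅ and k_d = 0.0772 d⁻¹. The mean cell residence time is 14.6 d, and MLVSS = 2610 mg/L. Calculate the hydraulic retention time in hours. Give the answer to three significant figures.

τ ≈ 56.9 h

Rearranging the biomass balance for a CMAS with decay, V = Y·Q·ΔS·θ_c / [X·(1+k_d θ_c)] = 0.415 × 644 × (2200 − 27.3) × 14.6 / [2610 × (1 + 0.0772 × 14.6)] = 8.48×10^6 / 5552 = 1527 m³.
τ = V/Q = 1527/644 = 2.371 d, or 56.91 h.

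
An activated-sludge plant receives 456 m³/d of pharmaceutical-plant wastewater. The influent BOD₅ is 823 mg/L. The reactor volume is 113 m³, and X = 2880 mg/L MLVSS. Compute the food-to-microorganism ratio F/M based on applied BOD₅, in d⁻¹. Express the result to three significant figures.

F/M ≈ 1.15 d⁻¹

F/M = Q·S₀ / (V·X) = 456 × 823 / (113.0 × 2880) = 1.153 g BOD₅·(g VSS·d)⁻¹.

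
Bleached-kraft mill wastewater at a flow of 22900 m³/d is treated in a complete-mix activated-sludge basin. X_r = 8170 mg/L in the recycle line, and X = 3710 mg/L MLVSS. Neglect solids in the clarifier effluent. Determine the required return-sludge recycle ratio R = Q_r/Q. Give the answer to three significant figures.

R ≈ 0.832

Mass balance around the secondary clarifier (neglecting effluent solids): R = X / (X_r − X) = 3710 / (8170 − 3710) = 0.8318.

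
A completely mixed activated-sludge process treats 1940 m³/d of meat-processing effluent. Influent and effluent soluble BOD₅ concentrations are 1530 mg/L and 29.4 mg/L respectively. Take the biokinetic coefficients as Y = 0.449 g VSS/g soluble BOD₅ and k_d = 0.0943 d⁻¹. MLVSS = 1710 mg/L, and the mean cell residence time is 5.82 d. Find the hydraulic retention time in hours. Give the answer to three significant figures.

From the SRT design equation V = Y Q (S₀−S) θ_c / [X (1 + k_d θ_c)] = 0.449 × 1940 × (1530 − 29.4) × 5.82 / [1710 × (1 + 0.0943 × 5.82)] = 7.61×10^6 / 2648 = 2872 m³.
HRT = V/Q = 2872 m³ / 1940 m³·d⁻¹ = 1.481 d × 24 = 35.53 h.

τ ≈ 35.5 h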